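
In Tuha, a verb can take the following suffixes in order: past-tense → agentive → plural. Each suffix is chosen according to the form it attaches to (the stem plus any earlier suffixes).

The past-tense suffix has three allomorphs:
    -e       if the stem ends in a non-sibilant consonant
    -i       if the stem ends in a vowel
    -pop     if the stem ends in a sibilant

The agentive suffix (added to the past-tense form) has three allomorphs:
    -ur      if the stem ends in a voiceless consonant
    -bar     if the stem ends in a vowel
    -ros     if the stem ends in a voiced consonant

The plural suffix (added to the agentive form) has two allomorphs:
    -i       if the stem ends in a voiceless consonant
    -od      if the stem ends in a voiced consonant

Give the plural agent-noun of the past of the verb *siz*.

sizpopurod

The final sound of *siz* is /z/, which is a sibilant, so the past-tense suffix is -pop, giving *sizpop*.
Since the final sound of the past-tense form *sizpop* is /p/ (a voiceless consonant), it takes -ur, giving *sizpopur*.
The final consonant of the agentive form *sizpopur* is /r/, which is voiced, so the plural suffix is -od, giving *sizpopurod*.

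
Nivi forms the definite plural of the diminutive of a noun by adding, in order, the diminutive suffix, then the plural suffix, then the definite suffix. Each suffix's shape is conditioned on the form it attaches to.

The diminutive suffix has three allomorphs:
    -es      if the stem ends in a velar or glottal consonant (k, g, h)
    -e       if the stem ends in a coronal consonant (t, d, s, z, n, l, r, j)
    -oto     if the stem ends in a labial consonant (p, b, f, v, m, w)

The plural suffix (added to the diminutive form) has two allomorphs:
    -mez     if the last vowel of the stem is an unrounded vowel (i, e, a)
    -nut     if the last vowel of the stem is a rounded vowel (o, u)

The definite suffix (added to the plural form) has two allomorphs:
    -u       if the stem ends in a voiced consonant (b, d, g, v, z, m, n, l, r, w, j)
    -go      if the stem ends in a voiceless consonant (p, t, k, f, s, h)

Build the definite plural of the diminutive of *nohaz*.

nohazemezu

*nohaz* — final consonant /z/ (coronal) → -e → *nohaze*.
The last vowel of the diminutive form *nohaze* is /e/, which is an unrounded vowel, so the plural suffix is -mez, giving *nohazemez*.
Since the final consonant of the plural form *nohazemez* is /z/ (voiced), it takes -u, giving *nohazemezu*.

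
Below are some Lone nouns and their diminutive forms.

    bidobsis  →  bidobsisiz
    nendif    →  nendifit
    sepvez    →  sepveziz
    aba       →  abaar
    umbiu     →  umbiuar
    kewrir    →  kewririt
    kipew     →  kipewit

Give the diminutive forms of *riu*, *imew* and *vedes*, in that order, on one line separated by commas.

Looking at the final sound of each stem: -iz when the stem ends in a sibilant (*bidobsis*, *sepvez*); -it when the stem ends in a non-sibilant consonant (*nendif*, *kewrir*, *kipew*); -ar when the stem ends in a vowel (*aba*, *umbiu*).
The final sound of *riu* is /u/, which is a vowel, so the suffix is -ar, giving *riuar*.
Since the final sound of *imew* is /w/ (a non-sibilant consonant), it takes -it, giving *imewit*.
*vedes* — final sound /s/ (a sibilant) → -iz → *vedesiz*.

riuar, imewit, vedesiz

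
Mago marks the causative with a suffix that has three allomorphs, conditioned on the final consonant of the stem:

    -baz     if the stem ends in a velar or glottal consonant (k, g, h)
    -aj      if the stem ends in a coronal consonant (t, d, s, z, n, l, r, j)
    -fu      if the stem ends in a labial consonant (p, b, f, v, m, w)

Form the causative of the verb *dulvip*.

The final consonant of *dulvip* is /p/, which is labial, so the suffix is -fu, giving *dulvipfu*.

dulvipfu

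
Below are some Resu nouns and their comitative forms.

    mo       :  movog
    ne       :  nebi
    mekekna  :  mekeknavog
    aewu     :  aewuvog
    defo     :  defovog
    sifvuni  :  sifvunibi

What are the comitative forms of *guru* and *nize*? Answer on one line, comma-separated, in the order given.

Looking at the last vowel of each stem: -bi when the last vowel of the stem is a front vowel (*ne*, *sifvuni*); -vog when the last vowel of the stem is a back vowel (*mo*, *mekekna*, *aewu*, *defo*).
*guru*: last vowel = /u/, a back vowel → -vog → *guruvog*.
*nize*: last vowel = /e/, a front vowel → -bi → *nizebi*.

guruvog, nizebi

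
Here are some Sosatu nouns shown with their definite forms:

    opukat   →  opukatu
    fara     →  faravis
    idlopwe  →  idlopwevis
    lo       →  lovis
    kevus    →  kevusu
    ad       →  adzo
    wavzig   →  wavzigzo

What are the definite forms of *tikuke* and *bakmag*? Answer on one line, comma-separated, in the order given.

Looking at the final sound of each stem: -u when the stem ends in a voiceless consonant (*opukat*, *kevus*); -zo when the stem ends in a voiced consonant (*ad*, *wavzig*); -vis when the stem ends in a vowel (*fara*, *idlopwe*, *lo*).
*tikuke*: final sound = /e/, a vowel → -vis → *tikukevis*.
*bakmag* — final sound /g/ (a voiced consonant) → -zo → *bakmagzo*.

tikukevis, bakmagzo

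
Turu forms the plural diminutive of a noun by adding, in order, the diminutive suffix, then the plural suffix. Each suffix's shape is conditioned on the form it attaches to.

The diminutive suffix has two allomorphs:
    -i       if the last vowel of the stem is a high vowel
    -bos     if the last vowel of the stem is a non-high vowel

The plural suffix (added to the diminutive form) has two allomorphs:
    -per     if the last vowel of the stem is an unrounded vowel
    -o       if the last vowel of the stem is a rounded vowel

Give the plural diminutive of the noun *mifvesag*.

The last vowel of *mifvesag* is /a/, which is a non-high vowel, so the diminutive suffix is -bos, giving *mifvesagbos*.
The diminutive form *mifvesagbos*: last vowel = /o/, a rounded vowel → -o → *mifvesagboso*.

mifvesagboso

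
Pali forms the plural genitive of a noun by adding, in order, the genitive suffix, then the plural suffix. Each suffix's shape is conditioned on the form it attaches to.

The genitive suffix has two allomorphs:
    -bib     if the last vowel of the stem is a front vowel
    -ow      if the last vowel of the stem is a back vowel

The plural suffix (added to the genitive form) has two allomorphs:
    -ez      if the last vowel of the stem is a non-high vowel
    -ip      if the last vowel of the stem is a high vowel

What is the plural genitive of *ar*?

The last vowel of *ar* is /a/, which is a back vowel, so the genitive suffix is -ow, giving *arow*.
Since the last vowel of the genitive form *arow* is /o/ (a non-high vowel), it takes -ez, giving *arowez*.

arowez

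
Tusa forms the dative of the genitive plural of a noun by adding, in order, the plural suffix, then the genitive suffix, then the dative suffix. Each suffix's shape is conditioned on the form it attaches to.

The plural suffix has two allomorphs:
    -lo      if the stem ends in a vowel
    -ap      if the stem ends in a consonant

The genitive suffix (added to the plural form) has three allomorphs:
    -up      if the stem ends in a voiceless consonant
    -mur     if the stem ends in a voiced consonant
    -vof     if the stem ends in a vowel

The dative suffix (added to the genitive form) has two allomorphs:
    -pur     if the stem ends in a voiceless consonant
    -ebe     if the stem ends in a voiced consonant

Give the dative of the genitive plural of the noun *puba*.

pubalovofpur

The final sound of *puba* is /a/, which is a vowel, so the plural suffix is -lo, giving *pubalo*.
The plural form *pubalo*: final sound = /o/, a vowel → -vof → *pubalovof*.
The genitive form *pubalovof*: final consonant = /f/, voiceless → -pur → *pubalovofpur*.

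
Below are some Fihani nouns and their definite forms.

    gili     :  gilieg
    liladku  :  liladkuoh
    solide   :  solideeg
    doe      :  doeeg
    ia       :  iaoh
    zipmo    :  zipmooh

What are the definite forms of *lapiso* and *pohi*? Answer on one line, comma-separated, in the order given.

lapisooh, pohieg

The suffix is conditioned by the last vowel: -eg when the last vowel of the stem is a front vowel (*gili*, *solide*, *doe*); -oh when the last vowel of the stem is a back vowel (*liladku*, *ia*, *zipmo*).
Since the last vowel of *lapiso* is /o/ (a back vowel), it takes -oh, giving *lapisooh*.
*pohi*: last vowel = /i/, a front vowel → -eg → *pohieg*.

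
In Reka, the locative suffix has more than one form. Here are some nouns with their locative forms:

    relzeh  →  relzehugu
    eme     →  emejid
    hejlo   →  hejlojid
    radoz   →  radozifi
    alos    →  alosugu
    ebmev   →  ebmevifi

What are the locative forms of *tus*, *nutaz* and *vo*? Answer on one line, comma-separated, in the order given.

Looking at the final sound of each stem: -ugu when the stem ends in a voiceless consonant (*relzeh*, *alos*); -ifi when the stem ends in a voiced consonant (*radoz*, *ebmev*); -jid when the stem ends in a vowel (*eme*, *hejlo*).
*tus* — final sound /s/ (a voiceless consonant) → -ugu → *tusugu*.
*nutaz* — final sound /z/ (a voiced consonant) → -ifi → *nutazifi*.
*vo* — final sound /o/ (a vowel) → -jid → *vojid*.

tusugu, nutazifi, vojid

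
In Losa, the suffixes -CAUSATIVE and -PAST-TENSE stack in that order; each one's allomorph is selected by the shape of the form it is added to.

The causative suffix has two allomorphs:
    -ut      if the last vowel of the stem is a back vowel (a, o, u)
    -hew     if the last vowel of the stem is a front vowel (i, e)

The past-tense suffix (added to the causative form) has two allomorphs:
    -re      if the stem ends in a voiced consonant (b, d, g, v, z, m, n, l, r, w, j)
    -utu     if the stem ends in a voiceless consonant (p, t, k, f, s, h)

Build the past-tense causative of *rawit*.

The last vowel of *rawit* is /i/, which is a front vowel, so the causative suffix is -hew, giving *rawithew*.
The final consonant of the causative form *rawithew* is /w/, which is voiced, so the past-tense suffix is -re, giving *rawithewre*.

rawithewre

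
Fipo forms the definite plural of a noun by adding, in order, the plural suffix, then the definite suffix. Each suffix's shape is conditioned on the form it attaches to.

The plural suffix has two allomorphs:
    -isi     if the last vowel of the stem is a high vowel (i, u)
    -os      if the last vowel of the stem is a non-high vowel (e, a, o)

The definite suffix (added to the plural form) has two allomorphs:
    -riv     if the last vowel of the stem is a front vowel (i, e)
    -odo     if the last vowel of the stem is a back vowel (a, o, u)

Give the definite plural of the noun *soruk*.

sorukisiriv

Since the last vowel of *soruk* is /u/ (a high vowel), it takes -isi, giving *sorukisi*.
The plural form *sorukisi*: last vowel = /i/, a front vowel → -riv → *sorukisiriv*.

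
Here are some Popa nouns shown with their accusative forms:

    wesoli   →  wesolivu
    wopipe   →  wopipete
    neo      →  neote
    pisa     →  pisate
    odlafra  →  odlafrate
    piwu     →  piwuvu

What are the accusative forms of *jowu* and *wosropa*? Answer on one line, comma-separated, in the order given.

jowuvu, wosropate

The suffix is conditioned by the last vowel: -vu when the last vowel of the stem is a high vowel (*wesoli*, *piwu*); -te when the last vowel of the stem is a non-high vowel (*wopipe*, *neo*, *pisa*, *odlafra*).
Since the last vowel of *jowu* is /u/ (a high vowel), it takes -vu, giving *jowuvu*.
The last vowel of *wosropa* is /a/, which is a non-high vowel, so the suffix is -te, giving *wosropate*.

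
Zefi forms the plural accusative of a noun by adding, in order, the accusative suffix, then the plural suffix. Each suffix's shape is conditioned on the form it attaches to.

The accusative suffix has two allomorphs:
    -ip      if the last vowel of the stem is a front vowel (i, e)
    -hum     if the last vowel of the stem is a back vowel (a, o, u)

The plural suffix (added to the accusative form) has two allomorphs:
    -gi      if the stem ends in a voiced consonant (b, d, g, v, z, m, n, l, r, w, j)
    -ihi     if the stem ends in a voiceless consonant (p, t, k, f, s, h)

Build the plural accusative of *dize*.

Since the last vowel of *dize* is /e/ (a front vowel), it takes -ip, giving *dizeip*.
The accusative form *dizeip* — final consonant /p/ (voiceless) → -ihi → *dizeipihi*.

dizeipihi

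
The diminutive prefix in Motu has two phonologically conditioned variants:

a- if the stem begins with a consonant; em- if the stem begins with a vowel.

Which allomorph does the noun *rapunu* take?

a-

Since the first sound of *rapunu* is /r/ (a consonant), it takes a-.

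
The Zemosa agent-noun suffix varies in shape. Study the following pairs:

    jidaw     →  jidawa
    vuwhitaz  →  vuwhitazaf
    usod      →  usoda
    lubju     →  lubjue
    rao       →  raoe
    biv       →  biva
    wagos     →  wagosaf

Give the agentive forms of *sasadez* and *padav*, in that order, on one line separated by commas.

sasadezaf, padava

The pattern is sibilance of the final sound: -af when the stem ends in a sibilant (*vuwhitaz*, *wagos*); -a when the stem ends in a non-sibilant consonant (*jidaw*, *usod*, *biv*); -e when the stem ends in a vowel (*lubju*, *rao*).
*sasadez*: final sound = /z/, a sibilant → -af → *sasadezaf*.
*padav* — final sound /v/ (a non-sibilant consonant) → -a → *padava*.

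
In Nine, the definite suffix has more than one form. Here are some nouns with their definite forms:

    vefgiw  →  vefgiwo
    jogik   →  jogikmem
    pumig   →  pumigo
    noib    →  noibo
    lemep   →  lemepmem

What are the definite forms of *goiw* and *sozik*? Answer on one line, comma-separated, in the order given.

Looking at the final consonant of each stem: -mem when the stem ends in a voiceless consonant (*jogik*, *lemep*); -o when the stem ends in a voiced consonant (*vefgiw*, *pumig*, *noib*).
*goiw* — final consonant /w/ (voiced) → -o → *goiwo*.
*sozik*: final consonant = /k/, voiceless → -mem → *sozikmem*.

goiwo, sozikmem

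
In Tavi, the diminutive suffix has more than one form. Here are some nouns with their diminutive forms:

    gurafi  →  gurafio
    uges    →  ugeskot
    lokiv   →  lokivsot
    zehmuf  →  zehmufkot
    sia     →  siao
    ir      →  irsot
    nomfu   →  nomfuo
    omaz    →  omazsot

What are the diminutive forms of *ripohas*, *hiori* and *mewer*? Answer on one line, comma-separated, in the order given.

The suffix is conditioned by the final sound: -kot when the stem ends in a voiceless consonant (*uges*, *zehmuf*); -sot when the stem ends in a voiced consonant (*lokiv*, *ir*, *omaz*); -o when the stem ends in a vowel (*gurafi*, *sia*, *nomfu*).
*ripohas*: final sound = /s/, a voiceless consonant → -kot → *ripohaskot*.
The final sound of *hiori* is /i/, which is a vowel, so the suffix is -o, giving *hiorio*.
Since the final sound of *mewer* is /r/ (a voiced consonant), it takes -sot, giving *mewersot*.

ripohaskot, hiorio, mewersot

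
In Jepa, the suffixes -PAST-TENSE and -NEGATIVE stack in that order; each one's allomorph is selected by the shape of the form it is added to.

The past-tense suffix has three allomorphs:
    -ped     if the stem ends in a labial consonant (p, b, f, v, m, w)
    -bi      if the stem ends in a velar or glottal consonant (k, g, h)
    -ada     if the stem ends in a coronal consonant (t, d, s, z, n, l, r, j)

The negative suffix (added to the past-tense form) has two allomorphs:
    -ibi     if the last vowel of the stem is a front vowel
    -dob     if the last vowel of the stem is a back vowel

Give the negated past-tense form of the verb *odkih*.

*odkih* — final consonant /h/ (velar/glottal) → -bi → *odkihbi*.
The past-tense form *odkihbi* — last vowel /i/ (a front vowel) → -ibi → *odkihbiibi*.

odkihbiibi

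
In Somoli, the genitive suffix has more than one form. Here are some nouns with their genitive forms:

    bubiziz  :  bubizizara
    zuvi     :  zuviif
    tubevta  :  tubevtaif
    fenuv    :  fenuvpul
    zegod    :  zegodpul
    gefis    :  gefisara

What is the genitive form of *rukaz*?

The suffix is conditioned by the final sound: -ara when the stem ends in a sibilant (*bubiziz*, *gefis*); -pul when the stem ends in a non-sibilant consonant (*fenuv*, *zegod*); -if when the stem ends in a vowel (*zuvi*, *tubevta*).
*rukaz* — final sound /z/ (a sibilant) → -ara → *rukazara*.

rukazara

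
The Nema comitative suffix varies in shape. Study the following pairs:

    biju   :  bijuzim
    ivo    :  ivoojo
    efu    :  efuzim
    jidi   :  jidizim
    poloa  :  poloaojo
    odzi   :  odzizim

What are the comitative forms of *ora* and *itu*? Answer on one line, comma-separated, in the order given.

oraojo, ituzim

The suffix is conditioned by the last vowel: -zim when the last vowel of the stem is a high vowel (*biju*, *efu*, *jidi*, *odzi*); -ojo when the last vowel of the stem is a non-high vowel (*ivo*, *poloa*).
Since the last vowel of *ora* is /a/ (a non-high vowel), it takes -ojo, giving *oraojo*.
The last vowel of *itu* is /u/, which is a high vowel, so the suffix is -zim, giving *ituzim*.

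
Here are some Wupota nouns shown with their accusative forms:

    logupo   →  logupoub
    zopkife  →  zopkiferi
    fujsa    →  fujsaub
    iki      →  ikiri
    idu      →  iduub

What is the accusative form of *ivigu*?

The suffix is conditioned by the last vowel: -ri when the last vowel of the stem is a front vowel (*zopkife*, *iki*); -ub when the last vowel of the stem is a back vowel (*logupo*, *fujsa*, *idu*).
Since the last vowel of *ivigu* is /u/ (a back vowel), it takes -ub, giving *iviguub*.

iviguub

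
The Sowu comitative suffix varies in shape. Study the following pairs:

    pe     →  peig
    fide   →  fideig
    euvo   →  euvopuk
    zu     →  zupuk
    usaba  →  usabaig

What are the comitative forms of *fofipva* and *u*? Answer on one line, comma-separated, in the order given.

The suffix is conditioned by the last vowel: -puk when the last vowel of the stem is a rounded vowel (*euvo*, *zu*); -ig when the last vowel of the stem is an unrounded vowel (*pe*, *fide*, *usaba*).
*fofipva*: last vowel = /a/, an unrounded vowel → -ig → *fofipvaig*.
*u*: last vowel = /u/, a rounded vowel → -puk → *upuk*.

fofipvaig, upuk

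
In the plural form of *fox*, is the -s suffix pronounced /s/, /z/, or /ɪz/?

/ɪz/

The stem *fox* ends in a sibilant (/s, z, ʃ, ʒ, tʃ, dʒ/).
The plural suffix surfaces as /ɪz/ after sibilants, /s/ after other voiceless consonants, and /z/ after other voiced sounds.
So the plural -s on *fox* is pronounced /ɪz/.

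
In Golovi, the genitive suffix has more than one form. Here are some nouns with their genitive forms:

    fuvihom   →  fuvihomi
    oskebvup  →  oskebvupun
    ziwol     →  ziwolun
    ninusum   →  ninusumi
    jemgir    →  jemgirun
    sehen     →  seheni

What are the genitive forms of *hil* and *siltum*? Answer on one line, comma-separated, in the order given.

hilun, siltumi

The pattern is nasality of the final consonant: -i when the stem ends in a nasal (*fuvihom*, *ninusum*, *sehen*); -un when the stem ends in a non-nasal consonant (*oskebvup*, *ziwol*, *jemgir*).
The final consonant of *hil* is /l/, which is non-nasal, so the suffix is -un, giving *hilun*.
*siltum*: final consonant = /m/, a nasal → -i → *siltumi*.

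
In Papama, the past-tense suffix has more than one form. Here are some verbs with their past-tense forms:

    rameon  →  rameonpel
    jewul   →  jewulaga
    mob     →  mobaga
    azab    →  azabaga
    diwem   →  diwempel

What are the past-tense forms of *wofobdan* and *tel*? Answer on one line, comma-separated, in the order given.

Looking at the final consonant of each stem: -pel when the stem ends in a nasal (*rameon*, *diwem*); -aga when the stem ends in a non-nasal consonant (*jewul*, *mob*, *azab*).
*wofobdan* — final consonant /n/ (a nasal) → -pel → *wofobdanpel*.
Since the final consonant of *tel* is /l/ (non-nasal), it takes -aga, giving *telaga*.

wofobdanpel, telaga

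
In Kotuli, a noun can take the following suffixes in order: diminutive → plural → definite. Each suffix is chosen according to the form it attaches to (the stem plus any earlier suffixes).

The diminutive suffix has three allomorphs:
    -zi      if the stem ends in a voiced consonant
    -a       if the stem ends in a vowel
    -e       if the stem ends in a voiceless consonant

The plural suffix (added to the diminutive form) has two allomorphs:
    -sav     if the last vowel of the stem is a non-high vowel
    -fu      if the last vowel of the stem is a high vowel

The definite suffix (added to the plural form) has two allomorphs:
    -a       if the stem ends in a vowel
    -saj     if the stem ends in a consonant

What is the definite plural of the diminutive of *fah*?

*fah*: final sound = /h/, a voiceless consonant → -e → *fahe*.
The diminutive form *fahe* — last vowel /e/ (a non-high vowel) → -sav → *fahesav*.
The plural form *fahesav* — final sound /v/ (a consonant) → -saj → *fahesavsaj*.

fahesavsaj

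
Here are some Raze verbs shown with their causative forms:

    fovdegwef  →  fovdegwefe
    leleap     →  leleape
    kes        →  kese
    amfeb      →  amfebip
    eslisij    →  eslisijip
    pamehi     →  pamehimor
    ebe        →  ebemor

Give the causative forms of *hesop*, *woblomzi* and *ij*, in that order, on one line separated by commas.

The alternation tracks the final sound of the stem — -e when the stem ends in a voiceless consonant (*fovdegwef*, *leleap*, *kes*); -ip when the stem ends in a voiced consonant (*amfeb*, *eslisij*); -mor when the stem ends in a vowel (*pamehi*, *ebe*).
Since the final sound of *hesop* is /p/ (a voiceless consonant), it takes -e, giving *hesope*.
The final sound of *woblomzi* is /i/, which is a vowel, so the suffix is -mor, giving *woblomzimor*.
*ij* — final sound /j/ (a voiced consonant) → -ip → *ijip*.

hesope, woblomzimor, ijip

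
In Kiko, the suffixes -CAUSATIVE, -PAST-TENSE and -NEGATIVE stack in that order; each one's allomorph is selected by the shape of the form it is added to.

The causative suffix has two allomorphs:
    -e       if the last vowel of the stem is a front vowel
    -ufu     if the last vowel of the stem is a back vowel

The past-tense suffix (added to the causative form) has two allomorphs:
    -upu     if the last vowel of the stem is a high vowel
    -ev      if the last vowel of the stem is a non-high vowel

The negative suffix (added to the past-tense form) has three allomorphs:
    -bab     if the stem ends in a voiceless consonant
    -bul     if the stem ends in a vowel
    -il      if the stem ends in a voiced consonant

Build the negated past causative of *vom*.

Since the last vowel of *vom* is /o/ (a back vowel), it takes -ufu, giving *vomufu*.
Since the last vowel of the causative form *vomufu* is /u/ (a high vowel), it takes -upu, giving *vomufuupu*.
The past-tense form *vomufuupu*: final sound = /u/, a vowel → -bul → *vomufuupubul*.

vomufuupubul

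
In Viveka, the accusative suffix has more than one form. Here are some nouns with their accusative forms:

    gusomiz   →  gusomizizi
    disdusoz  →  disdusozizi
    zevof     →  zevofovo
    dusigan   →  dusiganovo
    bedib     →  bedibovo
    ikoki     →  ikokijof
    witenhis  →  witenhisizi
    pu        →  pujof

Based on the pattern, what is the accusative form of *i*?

The suffix is conditioned by the final sound: -izi when the stem ends in a sibilant (*gusomiz*, *disdusoz*, *witenhis*); -ovo when the stem ends in a non-sibilant consonant (*zevof*, *dusigan*, *bedib*); -jof when the stem ends in a vowel (*ikoki*, *pu*).
Since the final sound of *i* is /i/ (a vowel), it takes -jof, giving *ijof*.

ijof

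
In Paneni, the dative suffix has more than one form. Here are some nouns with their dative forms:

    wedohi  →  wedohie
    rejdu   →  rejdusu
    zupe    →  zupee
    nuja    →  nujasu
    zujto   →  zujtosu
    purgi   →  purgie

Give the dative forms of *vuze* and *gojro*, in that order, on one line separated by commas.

The pattern is front/back vowel harmony: -e when the last vowel of the stem is a front vowel (*wedohi*, *zupe*, *purgi*); -su when the last vowel of the stem is a back vowel (*rejdu*, *nuja*, *zujto*).
*vuze*: last vowel = /e/, a front vowel → -e → *vuzee*.
The last vowel of *gojro* is /o/, which is a back vowel, so the suffix is -su, giving *gojrosu*.

vuzee, gojrosu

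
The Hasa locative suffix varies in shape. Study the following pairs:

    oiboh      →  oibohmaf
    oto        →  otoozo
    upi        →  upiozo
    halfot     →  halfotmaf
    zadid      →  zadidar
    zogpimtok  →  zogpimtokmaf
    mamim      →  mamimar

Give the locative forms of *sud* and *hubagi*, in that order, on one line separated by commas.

The pattern is voicing of the final sound: -maf when the stem ends in a voiceless consonant (*oiboh*, *halfot*, *zogpimtok*); -ar when the stem ends in a voiced consonant (*zadid*, *mamim*); -ozo when the stem ends in a vowel (*oto*, *upi*).
Since the final sound of *sud* is /d/ (a voiced consonant), it takes -ar, giving *sudar*.
The final sound of *hubagi* is /i/, which is a vowel, so the suffix is -ozo, giving *hubagiozo*.

sudar, hubagiozo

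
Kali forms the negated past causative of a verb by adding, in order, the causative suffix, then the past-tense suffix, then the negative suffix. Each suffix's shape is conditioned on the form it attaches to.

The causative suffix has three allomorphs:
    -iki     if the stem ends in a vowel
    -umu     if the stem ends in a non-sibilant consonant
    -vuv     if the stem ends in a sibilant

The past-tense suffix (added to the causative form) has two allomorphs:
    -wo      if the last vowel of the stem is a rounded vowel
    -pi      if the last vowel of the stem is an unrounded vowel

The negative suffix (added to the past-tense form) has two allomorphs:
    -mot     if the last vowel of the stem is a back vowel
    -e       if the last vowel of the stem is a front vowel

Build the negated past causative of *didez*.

The final sound of *didez* is /z/, which is a sibilant, so the causative suffix is -vuv, giving *didezvuv*.
The last vowel of the causative form *didezvuv* is /u/, which is a rounded vowel, so the past-tense suffix is -wo, giving *didezvuvwo*.
Since the last vowel of the past-tense form *didezvuvwo* is /o/ (a back vowel), it takes -mot, giving *didezvuvwomot*.

didezvuvwomot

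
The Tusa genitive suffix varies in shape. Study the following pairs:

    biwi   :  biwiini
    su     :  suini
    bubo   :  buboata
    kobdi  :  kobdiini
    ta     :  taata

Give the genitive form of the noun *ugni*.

The alternation tracks the last vowel of the stem — -ini when the last vowel of the stem is a high vowel (*biwi*, *su*, *kobdi*); -ata when the last vowel of the stem is a non-high vowel (*bubo*, *ta*).
*ugni* — last vowel /i/ (a high vowel) → -ini → *ugniini*.

ugniini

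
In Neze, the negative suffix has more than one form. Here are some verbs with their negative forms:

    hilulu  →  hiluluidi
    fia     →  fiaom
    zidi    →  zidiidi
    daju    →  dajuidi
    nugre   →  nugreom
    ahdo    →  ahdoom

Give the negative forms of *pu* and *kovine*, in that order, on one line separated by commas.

The alternation tracks the last vowel of the stem — -idi when the last vowel of the stem is a high vowel (*hilulu*, *zidi*, *daju*); -om when the last vowel of the stem is a non-high vowel (*fia*, *nugre*, *ahdo*).
*pu*: last vowel = /u/, a high vowel → -idi → *puidi*.
*kovine* — last vowel /e/ (a non-high vowel) → -om → *kovineom*.

puidi, kovineom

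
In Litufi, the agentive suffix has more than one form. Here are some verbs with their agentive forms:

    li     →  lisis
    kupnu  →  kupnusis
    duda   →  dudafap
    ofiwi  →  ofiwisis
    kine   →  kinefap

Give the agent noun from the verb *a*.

Looking at the last vowel of each stem: -sis when the last vowel of the stem is a high vowel (*li*, *kupnu*, *ofiwi*); -fap when the last vowel of the stem is a non-high vowel (*duda*, *kine*).
*a*: last vowel = /a/, a non-high vowel → -fap → *afap*.

afap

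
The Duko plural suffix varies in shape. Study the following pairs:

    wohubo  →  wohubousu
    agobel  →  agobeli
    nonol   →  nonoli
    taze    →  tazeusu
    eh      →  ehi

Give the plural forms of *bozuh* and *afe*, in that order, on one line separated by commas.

Looking at the final sound of each stem: -i when the stem ends in a consonant (*agobel*, *nonol*, *eh*); -usu when the stem ends in a vowel (*wohubo*, *taze*).
Since the final sound of *bozuh* is /h/ (a consonant), it takes -i, giving *bozuhi*.
Since the final sound of *afe* is /e/ (a vowel), it takes -usu, giving *afeusu*.

bozuhi, afeusu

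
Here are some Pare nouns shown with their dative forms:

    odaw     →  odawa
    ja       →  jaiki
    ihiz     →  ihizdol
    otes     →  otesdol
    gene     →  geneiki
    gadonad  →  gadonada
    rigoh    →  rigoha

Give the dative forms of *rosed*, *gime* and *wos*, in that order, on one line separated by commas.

roseda, gimeiki, wosdol

The pattern is sibilance of the final sound: -dol when the stem ends in a sibilant (*ihiz*, *otes*); -a when the stem ends in a non-sibilant consonant (*odaw*, *gadonad*, *rigoh*); -iki when the stem ends in a vowel (*ja*, *gene*).
*rosed*: final sound = /d/, a non-sibilant consonant → -a → *roseda*.
Since the final sound of *gime* is /e/ (a vowel), it takes -iki, giving *gimeiki*.
*wos* — final sound /s/ (a sibilant) → -dol → *wosdol*.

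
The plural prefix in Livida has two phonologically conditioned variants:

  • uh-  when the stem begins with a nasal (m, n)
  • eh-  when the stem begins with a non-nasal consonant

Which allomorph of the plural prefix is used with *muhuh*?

*muhuh*: first consonant = /m/, a nasal → uh-.

uh-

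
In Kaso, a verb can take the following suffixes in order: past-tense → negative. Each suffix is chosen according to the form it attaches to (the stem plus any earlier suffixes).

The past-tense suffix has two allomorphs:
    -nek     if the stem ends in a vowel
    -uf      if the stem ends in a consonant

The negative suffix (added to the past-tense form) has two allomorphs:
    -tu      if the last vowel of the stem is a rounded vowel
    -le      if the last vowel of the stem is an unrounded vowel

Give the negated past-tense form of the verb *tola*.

*tola*: final sound = /a/, a vowel → -nek → *tolanek*.
The past-tense form *tolanek* — last vowel /e/ (an unrounded vowel) → -le → *tolanekle*.

tolanekle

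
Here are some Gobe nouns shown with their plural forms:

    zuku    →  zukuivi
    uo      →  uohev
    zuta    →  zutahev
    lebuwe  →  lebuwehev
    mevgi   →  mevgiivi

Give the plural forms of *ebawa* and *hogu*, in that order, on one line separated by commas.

Looking at the last vowel of each stem: -ivi when the last vowel of the stem is a high vowel (*zuku*, *mevgi*); -hev when the last vowel of the stem is a non-high vowel (*uo*, *zuta*, *lebuwe*).
*ebawa*: last vowel = /a/, a non-high vowel → -hev → *ebawahev*.
Since the last vowel of *hogu* is /u/ (a high vowel), it takes -ivi, giving *hoguivi*.

ebawahev, hoguivi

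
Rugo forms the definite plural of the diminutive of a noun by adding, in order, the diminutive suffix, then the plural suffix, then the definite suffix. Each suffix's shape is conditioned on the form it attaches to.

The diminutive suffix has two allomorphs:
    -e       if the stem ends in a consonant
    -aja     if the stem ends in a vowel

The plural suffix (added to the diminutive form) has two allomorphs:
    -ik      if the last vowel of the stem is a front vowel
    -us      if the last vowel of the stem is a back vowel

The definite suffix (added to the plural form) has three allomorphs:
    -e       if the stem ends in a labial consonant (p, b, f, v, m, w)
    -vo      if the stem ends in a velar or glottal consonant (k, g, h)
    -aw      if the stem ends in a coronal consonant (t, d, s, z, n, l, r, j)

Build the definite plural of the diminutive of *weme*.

*weme*: final sound = /e/, a vowel → -aja → *wemeaja*.
The diminutive form *wemeaja*: last vowel = /a/, a back vowel → -us → *wemeajaus*.
Since the final consonant of the plural form *wemeajaus* is /s/ (coronal), it takes -aw, giving *wemeajausaw*.

wemeajausaw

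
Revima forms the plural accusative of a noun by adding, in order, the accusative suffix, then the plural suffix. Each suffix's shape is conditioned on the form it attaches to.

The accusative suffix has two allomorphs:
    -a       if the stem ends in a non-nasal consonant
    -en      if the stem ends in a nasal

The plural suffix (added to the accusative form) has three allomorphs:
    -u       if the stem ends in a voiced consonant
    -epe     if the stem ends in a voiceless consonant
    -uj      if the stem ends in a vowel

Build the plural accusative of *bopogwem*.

bopogwemenu

*bopogwem* — final consonant /m/ (a nasal) → -en → *bopogwemen*.
The accusative form *bopogwemen* — final sound /n/ (a voiced consonant) → -u → *bopogwemenu*.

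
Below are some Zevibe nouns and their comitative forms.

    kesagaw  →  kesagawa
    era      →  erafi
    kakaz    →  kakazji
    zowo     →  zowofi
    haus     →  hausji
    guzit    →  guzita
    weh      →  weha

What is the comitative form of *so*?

The alternation tracks the final sound of the stem — -ji when the stem ends in a sibilant (*kakaz*, *haus*); -a when the stem ends in a non-sibilant consonant (*kesagaw*, *guzit*, *weh*); -fi when the stem ends in a vowel (*era*, *zowo*).
The final sound of *so* is /o/, which is a vowel, so the suffix is -fi, giving *sofi*.

sofi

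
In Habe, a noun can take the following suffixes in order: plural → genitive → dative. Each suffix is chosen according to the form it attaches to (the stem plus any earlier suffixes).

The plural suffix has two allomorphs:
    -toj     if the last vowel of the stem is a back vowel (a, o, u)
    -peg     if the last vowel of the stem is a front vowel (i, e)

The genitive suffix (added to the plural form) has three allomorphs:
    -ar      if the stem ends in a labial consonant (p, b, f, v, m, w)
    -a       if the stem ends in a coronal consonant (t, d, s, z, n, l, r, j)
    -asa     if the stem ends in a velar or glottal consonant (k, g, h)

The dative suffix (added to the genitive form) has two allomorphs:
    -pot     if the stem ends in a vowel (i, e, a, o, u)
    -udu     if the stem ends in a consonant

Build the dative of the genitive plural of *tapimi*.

*tapimi*: last vowel = /i/, a front vowel → -peg → *tapimipeg*.
The plural form *tapimipeg*: final consonant = /g/, velar/glottal → -asa → *tapimipegasa*.
The genitive form *tapimipegasa*: final sound = /a/, a vowel → -pot → *tapimipegasapot*.

tapimipegasapot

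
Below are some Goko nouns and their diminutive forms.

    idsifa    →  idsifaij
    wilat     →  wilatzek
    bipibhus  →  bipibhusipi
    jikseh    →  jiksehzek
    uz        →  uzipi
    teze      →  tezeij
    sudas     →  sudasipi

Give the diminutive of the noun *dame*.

dameij

The suffix is conditioned by the final sound: -ipi when the stem ends in a sibilant (*bipibhus*, *uz*, *sudas*); -zek when the stem ends in a non-sibilant consonant (*wilat*, *jikseh*); -ij when the stem ends in a vowel (*idsifa*, *teze*).
The final sound of *dame* is /e/, which is a vowel, so the suffix is -ij, giving *dameij*.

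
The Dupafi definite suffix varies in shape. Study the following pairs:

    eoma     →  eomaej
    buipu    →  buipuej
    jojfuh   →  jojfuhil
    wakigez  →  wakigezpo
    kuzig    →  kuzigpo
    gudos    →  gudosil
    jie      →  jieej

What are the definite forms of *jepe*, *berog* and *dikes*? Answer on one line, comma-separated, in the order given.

The alternation tracks the final sound of the stem — -il when the stem ends in a voiceless consonant (*jojfuh*, *gudos*); -po when the stem ends in a voiced consonant (*wakigez*, *kuzig*); -ej when the stem ends in a vowel (*eoma*, *buipu*, *jie*).
Since the final sound of *jepe* is /e/ (a vowel), it takes -ej, giving *jepeej*.
The final sound of *berog* is /g/, which is a voiced consonant, so the suffix is -po, giving *berogpo*.
Since the final sound of *dikes* is /s/ (a voiceless consonant), it takes -il, giving *dikesil*.

jepeej, berogpo, dikesil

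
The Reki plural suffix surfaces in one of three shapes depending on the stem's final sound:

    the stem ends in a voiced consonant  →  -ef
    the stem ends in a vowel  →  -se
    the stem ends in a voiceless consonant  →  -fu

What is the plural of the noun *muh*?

The final sound of *muh* is /h/, which is a voiceless consonant, so the suffix is -fu, giving *muhfu*.

muhfu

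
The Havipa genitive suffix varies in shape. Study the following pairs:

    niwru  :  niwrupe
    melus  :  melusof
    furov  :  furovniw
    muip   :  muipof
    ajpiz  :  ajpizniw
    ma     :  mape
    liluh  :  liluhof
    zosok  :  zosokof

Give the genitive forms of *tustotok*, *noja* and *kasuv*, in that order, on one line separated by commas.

tustotokof, nojape, kasuvniw

The suffix is conditioned by the final sound: -of when the stem ends in a voiceless consonant (*melus*, *muip*, *liluh*, *zosok*); -niw when the stem ends in a voiced consonant (*furov*, *ajpiz*); -pe when the stem ends in a vowel (*niwru*, *ma*).
The final sound of *tustotok* is /k/, which is a voiceless consonant, so the suffix is -of, giving *tustotokof*.
*noja*: final sound = /a/, a vowel → -pe → *nojape*.
*kasuv* — final sound /v/ (a voiced consonant) → -niw → *kasuvniw*.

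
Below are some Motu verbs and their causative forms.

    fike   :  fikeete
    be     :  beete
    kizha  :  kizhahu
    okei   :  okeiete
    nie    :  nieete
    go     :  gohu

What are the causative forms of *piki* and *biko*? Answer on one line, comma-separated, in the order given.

pikiete, bikohu

The pattern is front/back vowel harmony: -ete when the last vowel of the stem is a front vowel (*fike*, *be*, *okei*, *nie*); -hu when the last vowel of the stem is a back vowel (*kizha*, *go*).
Since the last vowel of *piki* is /i/ (a front vowel), it takes -ete, giving *pikiete*.
The last vowel of *biko* is /o/, which is a back vowel, so the suffix is -hu, giving *bikohu*.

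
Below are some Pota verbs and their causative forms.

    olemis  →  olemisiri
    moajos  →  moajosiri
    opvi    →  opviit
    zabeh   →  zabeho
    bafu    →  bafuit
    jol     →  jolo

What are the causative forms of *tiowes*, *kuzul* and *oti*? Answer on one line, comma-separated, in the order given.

tiowesiri, kuzulo, otiit

The alternation tracks the final sound of the stem — -iri when the stem ends in a sibilant (*olemis*, *moajos*); -o when the stem ends in a non-sibilant consonant (*zabeh*, *jol*); -it when the stem ends in a vowel (*opvi*, *bafu*).
*tiowes*: final sound = /s/, a sibilant → -iri → *tiowesiri*.
*kuzul* — final sound /l/ (a non-sibilant consonant) → -o → *kuzulo*.
Since the final sound of *oti* is /i/ (a vowel), it takes -it, giving *otiit*.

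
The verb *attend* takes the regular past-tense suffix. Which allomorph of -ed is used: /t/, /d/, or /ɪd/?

/ɪd/

The stem *attend* ends in /t/ or /d/.
The -ed suffix is realized as /ɪd/ after /t, d/; as /t/ after other voiceless consonants; and as /d/ after other voiced sounds.
So -ed on *attend* is pronounced /ɪd/.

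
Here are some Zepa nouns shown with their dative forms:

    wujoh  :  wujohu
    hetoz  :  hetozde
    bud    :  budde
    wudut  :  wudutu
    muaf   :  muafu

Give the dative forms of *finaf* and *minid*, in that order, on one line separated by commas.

finafu, minidde

The alternation tracks the final consonant of the stem — -u when the stem ends in a voiceless consonant (*wujoh*, *wudut*, *muaf*); -de when the stem ends in a voiced consonant (*hetoz*, *bud*).
The final consonant of *finaf* is /f/, which is voiceless, so the suffix is -u, giving *finafu*.
The final consonant of *minid* is /d/, which is voiced, so the suffix is -de, giving *minidde*.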